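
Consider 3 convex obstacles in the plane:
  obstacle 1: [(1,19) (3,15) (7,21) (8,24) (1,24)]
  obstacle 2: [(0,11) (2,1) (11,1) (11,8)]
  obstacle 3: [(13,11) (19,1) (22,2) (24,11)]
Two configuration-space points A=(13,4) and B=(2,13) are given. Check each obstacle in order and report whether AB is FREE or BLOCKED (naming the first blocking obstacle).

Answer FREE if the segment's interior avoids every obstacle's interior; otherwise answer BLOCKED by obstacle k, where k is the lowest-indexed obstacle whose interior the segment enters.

Obstacle 1 [(1,19) (3,15) (7,21) (8,24) (1,24)]:
  edge (1,19)–(3,15): clear
  edge (3,15)–(7,21): clear
  edge (7,21)–(8,24): clear
  edge (8,24)–(1,24): clear
  edge (1,24)–(1,19): clear
  midpoint (15/2,17/2) outside
  → clear
Obstacle 2 [(0,11) (2,1) (11,1) (11,8)]:
  edge (0,11)–(2,1): clear
  edge (2,1)–(11,1): clear
  edge (11,1)–(11,8): crosses AB
  edge (11,8)–(0,11): crosses AB
  → BLOCKED
Obstacle 3 [(13,11) (19,1) (22,2) (24,11)]:
  edge (13,11)–(19,1): clear
  edge (19,1)–(22,2): clear
  edge (22,2)–(24,11): clear
  edge (24,11)–(13,11): clear
  midpoint (15/2,17/2) outside
  → clear

BLOCKED by obstacle 2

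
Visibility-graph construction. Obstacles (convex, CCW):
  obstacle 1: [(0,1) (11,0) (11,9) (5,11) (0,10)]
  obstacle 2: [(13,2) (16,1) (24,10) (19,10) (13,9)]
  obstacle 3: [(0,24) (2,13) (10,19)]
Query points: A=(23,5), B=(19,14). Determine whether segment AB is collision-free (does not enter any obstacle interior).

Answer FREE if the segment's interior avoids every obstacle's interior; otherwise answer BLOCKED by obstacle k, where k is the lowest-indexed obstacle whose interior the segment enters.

Obstacle 1 [(0,1) (11,0) (11,9) (5,11) (0,10)]:
  edge (0,1)–(11,0): clear
  edge (11,0)–(11,9): clear
  edge (11,9)–(5,11): clear
  edge (5,11)–(0,10): clear
  edge (0,10)–(0,1): clear
  midpoint (21,19/2) outside
  → clear
Obstacle 2 [(13,2) (16,1) (24,10) (19,10) (13,9)]:
  edge (13,2)–(16,1): clear
  edge (16,1)–(24,10): crosses AB
  edge (24,10)–(19,10): crosses AB
  edge (19,10)–(13,9): clear
  edge (13,9)–(13,2): clear
  → BLOCKED
Obstacle 3 [(0,24) (2,13) (10,19)]:
  edge (0,24)–(2,13): clear
  edge (2,13)–(10,19): clear
  edge (10,19)–(0,24): clear
  midpoint (21,19/2) outside
  → clear

BLOCKED by obstacle 2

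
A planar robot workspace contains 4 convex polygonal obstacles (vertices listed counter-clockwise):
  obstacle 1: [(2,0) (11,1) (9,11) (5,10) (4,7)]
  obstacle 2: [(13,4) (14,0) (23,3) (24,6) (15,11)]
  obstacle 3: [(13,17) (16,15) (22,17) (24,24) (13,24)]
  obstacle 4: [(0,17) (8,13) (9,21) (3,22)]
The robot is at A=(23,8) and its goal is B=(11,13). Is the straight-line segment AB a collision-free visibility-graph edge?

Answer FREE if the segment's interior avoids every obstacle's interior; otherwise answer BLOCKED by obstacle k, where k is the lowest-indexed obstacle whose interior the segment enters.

FREE

Obstacle 1 [(2,0) (11,1) (9,11) (5,10) (4,7)]:
  edge (2,0)–(11,1): clear
  edge (11,1)–(9,11): clear
  edge (9,11)–(5,10): clear
  edge (5,10)–(4,7): clear
  edge (4,7)–(2,0): clear
  midpoint (17,21/2) outside
  → clear
Obstacle 2 [(13,4) (14,0) (23,3) (24,6) (15,11)]:
  edge (13,4)–(14,0): clear
  edge (14,0)–(23,3): clear
  edge (23,3)–(24,6): clear
  edge (24,6)–(15,11): clear
  edge (15,11)–(13,4): clear
  midpoint (17,21/2) outside
  → clear
Obstacle 3 [(13,17) (16,15) (22,17) (24,24) (13,24)]:
  edge (13,17)–(16,15): clear
  edge (16,15)–(22,17): clear
  edge (22,17)–(24,24): clear
  edge (24,24)–(13,24): clear
  edge (13,24)–(13,17): clear
  midpoint (17,21/2) outside
  → clear
Obstacle 4 [(0,17) (8,13) (9,21) (3,22)]:
  edge (0,17)–(8,13): clear
  edge (8,13)–(9,21): clear
  edge (9,21)–(3,22): clear
  edge (3,22)–(0,17): clear
  midpoint (17,21/2) outside
  → clear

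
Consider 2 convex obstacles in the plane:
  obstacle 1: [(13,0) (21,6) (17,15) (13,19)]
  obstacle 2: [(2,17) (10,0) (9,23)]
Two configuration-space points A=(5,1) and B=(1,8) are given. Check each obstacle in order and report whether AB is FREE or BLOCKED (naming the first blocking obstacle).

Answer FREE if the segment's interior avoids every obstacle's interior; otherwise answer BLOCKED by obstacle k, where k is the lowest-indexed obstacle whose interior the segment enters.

FREE

Obstacle 1 [(13,0) (21,6) (17,15) (13,19)]:
  edge (13,0)–(21,6): clear
  edge (21,6)–(17,15): clear
  edge (17,15)–(13,19): clear
  edge (13,19)–(13,0): clear
  midpoint (3,9/2) outside
  → clear
Obstacle 2 [(2,17) (10,0) (9,23)]:
  edge (2,17)–(10,0): clear
  edge (10,0)–(9,23): clear
  edge (9,23)–(2,17): clear
  midpoint (3,9/2) outside
  → clear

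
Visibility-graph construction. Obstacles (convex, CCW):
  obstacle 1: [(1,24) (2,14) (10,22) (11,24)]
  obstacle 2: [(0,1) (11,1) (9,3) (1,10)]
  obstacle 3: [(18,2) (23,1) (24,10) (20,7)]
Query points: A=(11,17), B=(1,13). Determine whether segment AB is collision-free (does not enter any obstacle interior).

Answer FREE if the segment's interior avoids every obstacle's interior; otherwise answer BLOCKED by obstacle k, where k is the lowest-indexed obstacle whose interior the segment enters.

FREE

Obstacle 1 [(1,24) (2,14) (10,22) (11,24)]:
  edge (1,24)–(2,14): clear
  edge (2,14)–(10,22): clear
  edge (10,22)–(11,24): clear
  edge (11,24)–(1,24): clear
  midpoint (6,15) outside
  → clear
Obstacle 2 [(0,1) (11,1) (9,3) (1,10)]:
  edge (0,1)–(11,1): clear
  edge (11,1)–(9,3): clear
  edge (9,3)–(1,10): clear
  edge (1,10)–(0,1): clear
  midpoint (6,15) outside
  → clear
Obstacle 3 [(18,2) (23,1) (24,10) (20,7)]:
  edge (18,2)–(23,1): clear
  edge (23,1)–(24,10): clear
  edge (24,10)–(20,7): clear
  edge (20,7)–(18,2): clear
  midpoint (6,15) outside
  → clear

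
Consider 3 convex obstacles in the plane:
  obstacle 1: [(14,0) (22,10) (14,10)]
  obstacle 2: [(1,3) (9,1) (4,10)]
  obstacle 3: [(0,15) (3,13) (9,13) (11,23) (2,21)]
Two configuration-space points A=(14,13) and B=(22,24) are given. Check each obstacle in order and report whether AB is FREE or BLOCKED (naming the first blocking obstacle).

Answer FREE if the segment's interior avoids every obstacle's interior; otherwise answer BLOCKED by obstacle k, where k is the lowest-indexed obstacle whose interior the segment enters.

Obstacle 1 [(14,0) (22,10) (14,10)]:
  edge (14,0)–(22,10): clear
  edge (22,10)–(14,10): clear
  edge (14,10)–(14,0): clear
  midpoint (18,37/2) outside
  → clear
Obstacle 2 [(1,3) (9,1) (4,10)]:
  edge (1,3)–(9,1): clear
  edge (9,1)–(4,10): clear
  edge (4,10)–(1,3): clear
  midpoint (18,37/2) outside
  → clear
Obstacle 3 [(0,15) (3,13) (9,13) (11,23) (2,21)]:
  edge (0,15)–(3,13): clear
  edge (3,13)–(9,13): clear
  edge (9,13)–(11,23): clear
  edge (11,23)–(2,21): clear
  edge (2,21)–(0,15): clear
  midpoint (18,37/2) outside
  → clear

FREE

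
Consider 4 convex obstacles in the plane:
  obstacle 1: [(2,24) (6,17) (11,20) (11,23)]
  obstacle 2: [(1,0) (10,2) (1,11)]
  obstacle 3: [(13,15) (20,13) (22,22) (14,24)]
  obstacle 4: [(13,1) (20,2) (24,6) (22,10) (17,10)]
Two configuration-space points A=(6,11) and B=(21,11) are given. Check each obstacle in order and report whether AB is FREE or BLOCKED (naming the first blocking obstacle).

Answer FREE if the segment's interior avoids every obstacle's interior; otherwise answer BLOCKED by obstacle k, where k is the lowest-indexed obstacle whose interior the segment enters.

Obstacle 1 [(2,24) (6,17) (11,20) (11,23)]:
  edge (2,24)–(6,17): clear
  edge (6,17)–(11,20): clear
  edge (11,20)–(11,23): clear
  edge (11,23)–(2,24): clear
  midpoint (27/2,11) outside
  → clear
Obstacle 2 [(1,0) (10,2) (1,11)]:
  edge (1,0)–(10,2): clear
  edge (10,2)–(1,11): clear
  edge (1,11)–(1,0): clear
  midpoint (27/2,11) outside
  → clear
Obstacle 3 [(13,15) (20,13) (22,22) (14,24)]:
  edge (13,15)–(20,13): clear
  edge (20,13)–(22,22): clear
  edge (22,22)–(14,24): clear
  edge (14,24)–(13,15): clear
  midpoint (27/2,11) outside
  → clear
Obstacle 4 [(13,1) (20,2) (24,6) (22,10) (17,10)]:
  edge (13,1)–(20,2): clear
  edge (20,2)–(24,6): clear
  edge (24,6)–(22,10): clear
  edge (22,10)–(17,10): clear
  edge (17,10)–(13,1): clear
  midpoint (27/2,11) outside
  → clear

FREE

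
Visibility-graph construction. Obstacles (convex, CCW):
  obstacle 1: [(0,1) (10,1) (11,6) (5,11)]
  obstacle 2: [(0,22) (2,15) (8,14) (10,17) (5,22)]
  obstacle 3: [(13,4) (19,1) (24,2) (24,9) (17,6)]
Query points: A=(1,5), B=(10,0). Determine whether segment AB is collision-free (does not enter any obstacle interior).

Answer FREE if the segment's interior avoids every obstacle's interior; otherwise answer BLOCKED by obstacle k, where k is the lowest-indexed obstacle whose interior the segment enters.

Obstacle 1 [(0,1) (10,1) (11,6) (5,11)]:
  edge (0,1)–(10,1): crosses AB
  edge (10,1)–(11,6): clear
  edge (11,6)–(5,11): clear
  edge (5,11)–(0,1): crosses AB
  → BLOCKED
Obstacle 2 [(0,22) (2,15) (8,14) (10,17) (5,22)]:
  edge (0,22)–(2,15): clear
  edge (2,15)–(8,14): clear
  edge (8,14)–(10,17): clear
  edge (10,17)–(5,22): clear
  edge (5,22)–(0,22): clear
  midpoint (11/2,5/2) outside
  → clear
Obstacle 3 [(13,4) (19,1) (24,2) (24,9) (17,6)]:
  edge (13,4)–(19,1): clear
  edge (19,1)–(24,2): clear
  edge (24,2)–(24,9): clear
  edge (24,9)–(17,6): clear
  edge (17,6)–(13,4): clear
  midpoint (11/2,5/2) outside
  → clear

BLOCKED by obstacle 1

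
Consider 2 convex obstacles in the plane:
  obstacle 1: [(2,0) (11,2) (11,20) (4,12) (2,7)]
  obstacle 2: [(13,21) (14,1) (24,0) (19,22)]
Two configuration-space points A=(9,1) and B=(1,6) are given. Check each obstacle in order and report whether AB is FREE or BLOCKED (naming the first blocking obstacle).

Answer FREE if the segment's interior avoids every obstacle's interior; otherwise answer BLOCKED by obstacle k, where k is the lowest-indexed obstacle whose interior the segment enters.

BLOCKED by obstacle 1

Obstacle 1 [(2,0) (11,2) (11,20) (4,12) (2,7)]:
  edge (2,0)–(11,2): crosses AB
  edge (11,2)–(11,20): clear
  edge (11,20)–(4,12): clear
  edge (4,12)–(2,7): clear
  edge (2,7)–(2,0): crosses AB
  → BLOCKED
Obstacle 2 [(13,21) (14,1) (24,0) (19,22)]:
  edge (13,21)–(14,1): clear
  edge (14,1)–(24,0): clear
  edge (24,0)–(19,22): clear
  edge (19,22)–(13,21): clear
  midpoint (5,7/2) outside
  → clear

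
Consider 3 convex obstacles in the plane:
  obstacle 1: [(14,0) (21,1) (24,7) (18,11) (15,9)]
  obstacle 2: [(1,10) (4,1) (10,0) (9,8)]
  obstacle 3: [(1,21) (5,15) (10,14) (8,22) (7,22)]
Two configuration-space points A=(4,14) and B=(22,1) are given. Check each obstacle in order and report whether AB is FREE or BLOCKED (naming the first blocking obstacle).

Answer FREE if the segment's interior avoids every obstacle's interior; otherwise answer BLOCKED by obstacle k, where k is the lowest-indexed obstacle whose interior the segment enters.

BLOCKED by obstacle 1

Obstacle 1 [(14,0) (21,1) (24,7) (18,11) (15,9)]:
  edge (14,0)–(21,1): clear
  edge (21,1)–(24,7): crosses AB
  edge (24,7)–(18,11): clear
  edge (18,11)–(15,9): clear
  edge (15,9)–(14,0): crosses AB
  → BLOCKED
Obstacle 2 [(1,10) (4,1) (10,0) (9,8)]:
  edge (1,10)–(4,1): clear
  edge (4,1)–(10,0): clear
  edge (10,0)–(9,8): clear
  edge (9,8)–(1,10): clear
  midpoint (13,15/2) outside
  → clear
Obstacle 3 [(1,21) (5,15) (10,14) (8,22) (7,22)]:
  edge (1,21)–(5,15): clear
  edge (5,15)–(10,14): clear
  edge (10,14)–(8,22): clear
  edge (8,22)–(7,22): clear
  edge (7,22)–(1,21): clear
  midpoint (13,15/2) outside
  → clear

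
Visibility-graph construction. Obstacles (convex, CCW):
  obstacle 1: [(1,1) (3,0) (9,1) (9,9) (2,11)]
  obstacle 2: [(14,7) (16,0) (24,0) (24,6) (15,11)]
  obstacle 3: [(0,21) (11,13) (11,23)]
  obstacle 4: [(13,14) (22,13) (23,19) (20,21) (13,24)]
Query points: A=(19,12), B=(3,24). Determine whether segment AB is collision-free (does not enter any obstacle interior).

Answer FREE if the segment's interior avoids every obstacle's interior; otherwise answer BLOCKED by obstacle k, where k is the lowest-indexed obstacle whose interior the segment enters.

Obstacle 1 [(1,1) (3,0) (9,1) (9,9) (2,11)]:
  edge (1,1)–(3,0): clear
  edge (3,0)–(9,1): clear
  edge (9,1)–(9,9): clear
  edge (9,9)–(2,11): clear
  edge (2,11)–(1,1): clear
  midpoint (11,18) outside
  → clear
Obstacle 2 [(14,7) (16,0) (24,0) (24,6) (15,11)]:
  edge (14,7)–(16,0): clear
  edge (16,0)–(24,0): clear
  edge (24,0)–(24,6): clear
  edge (24,6)–(15,11): clear
  edge (15,11)–(14,7): clear
  midpoint (11,18) outside
  → clear
Obstacle 3 [(0,21) (11,13) (11,23)]:
  edge (0,21)–(11,13): clear
  edge (11,13)–(11,23): crosses AB
  edge (11,23)–(0,21): crosses AB
  → BLOCKED
Obstacle 4 [(13,14) (22,13) (23,19) (20,21) (13,24)]:
  edge (13,14)–(22,13): crosses AB
  edge (22,13)–(23,19): clear
  edge (23,19)–(20,21): clear
  edge (20,21)–(13,24): clear
  edge (13,24)–(13,14): crosses AB
  → BLOCKED

BLOCKED by obstacle 3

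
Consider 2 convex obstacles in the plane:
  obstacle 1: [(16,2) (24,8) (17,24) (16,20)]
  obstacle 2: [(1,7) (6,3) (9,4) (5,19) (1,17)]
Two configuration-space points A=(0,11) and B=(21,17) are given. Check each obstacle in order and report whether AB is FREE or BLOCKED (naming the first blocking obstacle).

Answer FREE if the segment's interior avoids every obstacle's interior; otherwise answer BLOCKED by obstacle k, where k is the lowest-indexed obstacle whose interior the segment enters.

BLOCKED by obstacle 1

Obstacle 1 [(16,2) (24,8) (17,24) (16,20)]:
  edge (16,2)–(24,8): clear
  edge (24,8)–(17,24): crosses AB
  edge (17,24)–(16,20): clear
  edge (16,20)–(16,2): crosses AB
  → BLOCKED
Obstacle 2 [(1,7) (6,3) (9,4) (5,19) (1,17)]:
  edge (1,7)–(6,3): clear
  edge (6,3)–(9,4): clear
  edge (9,4)–(5,19): crosses AB
  edge (5,19)–(1,17): clear
  edge (1,17)–(1,7): crosses AB
  → BLOCKED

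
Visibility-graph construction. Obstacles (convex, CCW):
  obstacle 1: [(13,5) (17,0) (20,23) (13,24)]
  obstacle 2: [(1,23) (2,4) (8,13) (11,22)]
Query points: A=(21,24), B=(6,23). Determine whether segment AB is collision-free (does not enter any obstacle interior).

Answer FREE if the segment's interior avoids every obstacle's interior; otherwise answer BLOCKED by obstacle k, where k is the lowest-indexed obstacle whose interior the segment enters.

BLOCKED by obstacle 1

Obstacle 1 [(13,5) (17,0) (20,23) (13,24)]:
  edge (13,5)–(17,0): clear
  edge (17,0)–(20,23): clear
  edge (20,23)–(13,24): crosses AB
  edge (13,24)–(13,5): crosses AB
  → BLOCKED
Obstacle 2 [(1,23) (2,4) (8,13) (11,22)]:
  edge (1,23)–(2,4): clear
  edge (2,4)–(8,13): clear
  edge (8,13)–(11,22): clear
  edge (11,22)–(1,23): clear
  midpoint (27/2,47/2) outside
  → clear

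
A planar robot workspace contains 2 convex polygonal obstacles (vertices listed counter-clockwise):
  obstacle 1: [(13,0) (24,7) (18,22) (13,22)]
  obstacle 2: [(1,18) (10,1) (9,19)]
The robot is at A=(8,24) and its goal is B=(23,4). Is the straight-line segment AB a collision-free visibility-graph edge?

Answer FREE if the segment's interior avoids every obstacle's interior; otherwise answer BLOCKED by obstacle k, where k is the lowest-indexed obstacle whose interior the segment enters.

Obstacle 1 [(13,0) (24,7) (18,22) (13,22)]:
  edge (13,0)–(24,7): crosses AB
  edge (24,7)–(18,22): clear
  edge (18,22)–(13,22): clear
  edge (13,22)–(13,0): crosses AB
  → BLOCKED
Obstacle 2 [(1,18) (10,1) (9,19)]:
  edge (1,18)–(10,1): clear
  edge (10,1)–(9,19): clear
  edge (9,19)–(1,18): clear
  midpoint (31/2,14) outside
  → clear

BLOCKED by obstacle 1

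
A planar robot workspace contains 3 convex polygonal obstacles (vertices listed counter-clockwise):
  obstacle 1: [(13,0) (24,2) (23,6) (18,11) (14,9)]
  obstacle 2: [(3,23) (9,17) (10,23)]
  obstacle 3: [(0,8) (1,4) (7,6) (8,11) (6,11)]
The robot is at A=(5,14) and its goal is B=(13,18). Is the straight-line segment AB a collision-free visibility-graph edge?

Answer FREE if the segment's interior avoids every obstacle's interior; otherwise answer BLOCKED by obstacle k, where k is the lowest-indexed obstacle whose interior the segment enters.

FREE

Obstacle 1 [(13,0) (24,2) (23,6) (18,11) (14,9)]:
  edge (13,0)–(24,2): clear
  edge (24,2)–(23,6): clear
  edge (23,6)–(18,11): clear
  edge (18,11)–(14,9): clear
  edge (14,9)–(13,0): clear
  midpoint (9,16) outside
  → clear
Obstacle 2 [(3,23) (9,17) (10,23)]:
  edge (3,23)–(9,17): clear
  edge (9,17)–(10,23): clear
  edge (10,23)–(3,23): clear
  midpoint (9,16) outside
  → clear
Obstacle 3 [(0,8) (1,4) (7,6) (8,11) (6,11)]:
  edge (0,8)–(1,4): clear
  edge (1,4)–(7,6): clear
  edge (7,6)–(8,11): clear
  edge (8,11)–(6,11): clear
  edge (6,11)–(0,8): clear
  midpoint (9,16) outside
  → clear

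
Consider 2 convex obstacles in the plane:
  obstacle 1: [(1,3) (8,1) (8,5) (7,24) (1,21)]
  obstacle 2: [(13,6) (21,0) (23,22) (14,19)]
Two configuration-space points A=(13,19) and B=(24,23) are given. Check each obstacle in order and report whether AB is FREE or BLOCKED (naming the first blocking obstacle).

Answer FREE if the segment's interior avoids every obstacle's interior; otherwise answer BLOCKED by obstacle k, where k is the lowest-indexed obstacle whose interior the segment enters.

FREE

Obstacle 1 [(1,3) (8,1) (8,5) (7,24) (1,21)]:
  edge (1,3)–(8,1): clear
  edge (8,1)–(8,5): clear
  edge (8,5)–(7,24): clear
  edge (7,24)–(1,21): clear
  edge (1,21)–(1,3): clear
  midpoint (37/2,21) outside
  → clear
Obstacle 2 [(13,6) (21,0) (23,22) (14,19)]:
  edge (13,6)–(21,0): clear
  edge (21,0)–(23,22): clear
  edge (23,22)–(14,19): clear
  edge (14,19)–(13,6): clear
  midpoint (37/2,21) outside
  → clear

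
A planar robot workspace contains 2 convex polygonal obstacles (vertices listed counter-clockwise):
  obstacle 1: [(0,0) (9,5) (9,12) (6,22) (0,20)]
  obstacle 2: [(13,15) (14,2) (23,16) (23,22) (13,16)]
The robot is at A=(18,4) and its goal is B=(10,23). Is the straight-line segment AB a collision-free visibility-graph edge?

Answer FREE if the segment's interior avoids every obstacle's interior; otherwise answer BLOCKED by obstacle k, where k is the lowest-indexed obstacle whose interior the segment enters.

BLOCKED by obstacle 2

Obstacle 1 [(0,0) (9,5) (9,12) (6,22) (0,20)]:
  edge (0,0)–(9,5): clear
  edge (9,5)–(9,12): clear
  edge (9,12)–(6,22): clear
  edge (6,22)–(0,20): clear
  edge (0,20)–(0,0): clear
  midpoint (14,27/2) outside
  → clear
Obstacle 2 [(13,15) (14,2) (23,16) (23,22) (13,16)]:
  edge (13,15)–(14,2): clear
  edge (14,2)–(23,16): crosses AB
  edge (23,16)–(23,22): clear
  edge (23,22)–(13,16): clear
  edge (13,16)–(13,15): crosses AB
  → BLOCKED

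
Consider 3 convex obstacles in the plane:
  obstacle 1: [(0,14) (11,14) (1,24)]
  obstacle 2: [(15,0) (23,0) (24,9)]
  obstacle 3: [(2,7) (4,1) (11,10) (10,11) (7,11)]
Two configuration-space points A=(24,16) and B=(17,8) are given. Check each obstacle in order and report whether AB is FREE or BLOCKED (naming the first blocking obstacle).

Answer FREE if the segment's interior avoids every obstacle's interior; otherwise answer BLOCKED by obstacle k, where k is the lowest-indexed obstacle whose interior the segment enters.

FREE

Obstacle 1 [(0,14) (11,14) (1,24)]:
  edge (0,14)–(11,14): clear
  edge (11,14)–(1,24): clear
  edge (1,24)–(0,14): clear
  midpoint (41/2,12) outside
  → clear
Obstacle 2 [(15,0) (23,0) (24,9)]:
  edge (15,0)–(23,0): clear
  edge (23,0)–(24,9): clear
  edge (24,9)–(15,0): clear
  midpoint (41/2,12) outside
  → clear
Obstacle 3 [(2,7) (4,1) (11,10) (10,11) (7,11)]:
  edge (2,7)–(4,1): clear
  edge (4,1)–(11,10): clear
  edge (11,10)–(10,11): clear
  edge (10,11)–(7,11): clear
  edge (7,11)–(2,7): clear
  midpoint (41/2,12) outside
  → clear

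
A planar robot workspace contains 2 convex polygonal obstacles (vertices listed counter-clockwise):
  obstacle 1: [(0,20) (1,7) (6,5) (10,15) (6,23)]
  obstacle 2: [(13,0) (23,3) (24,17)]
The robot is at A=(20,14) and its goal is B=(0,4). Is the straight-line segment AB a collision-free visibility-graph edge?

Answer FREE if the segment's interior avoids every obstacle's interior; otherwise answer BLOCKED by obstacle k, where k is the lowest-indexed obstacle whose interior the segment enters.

Obstacle 1 [(0,20) (1,7) (6,5) (10,15) (6,23)]:
  edge (0,20)–(1,7): clear
  edge (1,7)–(6,5): crosses AB
  edge (6,5)–(10,15): crosses AB
  edge (10,15)–(6,23): clear
  edge (6,23)–(0,20): clear
  → BLOCKED
Obstacle 2 [(13,0) (23,3) (24,17)]:
  edge (13,0)–(23,3): clear
  edge (23,3)–(24,17): clear
  edge (24,17)–(13,0): clear
  midpoint (10,9) outside
  → clear

BLOCKED by obstacle 1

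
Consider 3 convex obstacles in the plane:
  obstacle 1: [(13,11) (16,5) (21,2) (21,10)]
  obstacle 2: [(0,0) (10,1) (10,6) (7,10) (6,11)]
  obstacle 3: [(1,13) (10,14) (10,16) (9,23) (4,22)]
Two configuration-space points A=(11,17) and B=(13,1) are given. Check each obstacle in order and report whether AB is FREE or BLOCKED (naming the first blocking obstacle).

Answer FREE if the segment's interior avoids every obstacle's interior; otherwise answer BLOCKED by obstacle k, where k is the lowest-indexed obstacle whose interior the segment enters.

Obstacle 1 [(13,11) (16,5) (21,2) (21,10)]:
  edge (13,11)–(16,5): clear
  edge (16,5)–(21,2): clear
  edge (21,2)–(21,10): clear
  edge (21,10)–(13,11): clear
  midpoint (12,9) outside
  → clear
Obstacle 2 [(0,0) (10,1) (10,6) (7,10) (6,11)]:
  edge (0,0)–(10,1): clear
  edge (10,1)–(10,6): clear
  edge (10,6)–(7,10): clear
  edge (7,10)–(6,11): clear
  edge (6,11)–(0,0): clear
  midpoint (12,9) outside
  → clear
Obstacle 3 [(1,13) (10,14) (10,16) (9,23) (4,22)]:
  edge (1,13)–(10,14): clear
  edge (10,14)–(10,16): clear
  edge (10,16)–(9,23): clear
  edge (9,23)–(4,22): clear
  edge (4,22)–(1,13): clear
  midpoint (12,9) outside
  → clear

FREE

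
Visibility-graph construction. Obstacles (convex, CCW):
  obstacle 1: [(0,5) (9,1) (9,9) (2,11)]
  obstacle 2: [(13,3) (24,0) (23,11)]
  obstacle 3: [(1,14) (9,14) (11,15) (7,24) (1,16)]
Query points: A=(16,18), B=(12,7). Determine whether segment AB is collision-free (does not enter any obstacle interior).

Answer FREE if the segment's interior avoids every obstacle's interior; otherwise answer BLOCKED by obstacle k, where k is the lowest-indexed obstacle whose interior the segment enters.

Obstacle 1 [(0,5) (9,1) (9,9) (2,11)]:
  edge (0,5)–(9,1): clear
  edge (9,1)–(9,9): clear
  edge (9,9)–(2,11): clear
  edge (2,11)–(0,5): clear
  midpoint (14,25/2) outside
  → clear
Obstacle 2 [(13,3) (24,0) (23,11)]:
  edge (13,3)–(24,0): clear
  edge (24,0)–(23,11): clear
  edge (23,11)–(13,3): clear
  midpoint (14,25/2) outside
  → clear
Obstacle 3 [(1,14) (9,14) (11,15) (7,24) (1,16)]:
  edge (1,14)–(9,14): clear
  edge (9,14)–(11,15): clear
  edge (11,15)–(7,24): clear
  edge (7,24)–(1,16): clear
  edge (1,16)–(1,14): clear
  midpoint (14,25/2) outside
  → clear

FREE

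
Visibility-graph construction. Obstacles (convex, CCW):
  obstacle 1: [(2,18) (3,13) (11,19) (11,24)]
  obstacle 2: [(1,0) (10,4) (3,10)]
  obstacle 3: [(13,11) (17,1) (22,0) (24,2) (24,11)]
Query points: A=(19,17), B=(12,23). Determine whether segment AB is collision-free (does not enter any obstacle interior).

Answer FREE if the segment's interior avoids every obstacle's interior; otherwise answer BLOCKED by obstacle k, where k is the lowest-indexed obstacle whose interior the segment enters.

Obstacle 1 [(2,18) (3,13) (11,19) (11,24)]:
  edge (2,18)–(3,13): clear
  edge (3,13)–(11,19): clear
  edge (11,19)–(11,24): clear
  edge (11,24)–(2,18): clear
  midpoint (31/2,20) outside
  → clear
Obstacle 2 [(1,0) (10,4) (3,10)]:
  edge (1,0)–(10,4): clear
  edge (10,4)–(3,10): clear
  edge (3,10)–(1,0): clear
  midpoint (31/2,20) outside
  → clear
Obstacle 3 [(13,11) (17,1) (22,0) (24,2) (24,11)]:
  edge (13,11)–(17,1): clear
  edge (17,1)–(22,0): clear
  edge (22,0)–(24,2): clear
  edge (24,2)–(24,11): clear
  edge (24,11)–(13,11): clear
  midpoint (31/2,20) outside
  → clear

FREE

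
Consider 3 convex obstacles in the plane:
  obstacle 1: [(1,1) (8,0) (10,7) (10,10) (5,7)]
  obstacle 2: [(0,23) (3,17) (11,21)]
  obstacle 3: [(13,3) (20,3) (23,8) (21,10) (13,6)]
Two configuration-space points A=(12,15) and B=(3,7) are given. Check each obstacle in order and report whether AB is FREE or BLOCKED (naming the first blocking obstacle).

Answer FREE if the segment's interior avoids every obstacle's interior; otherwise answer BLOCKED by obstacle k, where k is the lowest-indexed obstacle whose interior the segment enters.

FREE

Obstacle 1 [(1,1) (8,0) (10,7) (10,10) (5,7)]:
  edge (1,1)–(8,0): clear
  edge (8,0)–(10,7): clear
  edge (10,7)–(10,10): clear
  edge (10,10)–(5,7): clear
  edge (5,7)–(1,1): clear
  midpoint (15/2,11) outside
  → clear
Obstacle 2 [(0,23) (3,17) (11,21)]:
  edge (0,23)–(3,17): clear
  edge (3,17)–(11,21): clear
  edge (11,21)–(0,23): clear
  midpoint (15/2,11) outside
  → clear
Obstacle 3 [(13,3) (20,3) (23,8) (21,10) (13,6)]:
  edge (13,3)–(20,3): clear
  edge (20,3)–(23,8): clear
  edge (23,8)–(21,10): clear
  edge (21,10)–(13,6): clear
  edge (13,6)–(13,3): clear
  midpoint (15/2,11) outside
  → clear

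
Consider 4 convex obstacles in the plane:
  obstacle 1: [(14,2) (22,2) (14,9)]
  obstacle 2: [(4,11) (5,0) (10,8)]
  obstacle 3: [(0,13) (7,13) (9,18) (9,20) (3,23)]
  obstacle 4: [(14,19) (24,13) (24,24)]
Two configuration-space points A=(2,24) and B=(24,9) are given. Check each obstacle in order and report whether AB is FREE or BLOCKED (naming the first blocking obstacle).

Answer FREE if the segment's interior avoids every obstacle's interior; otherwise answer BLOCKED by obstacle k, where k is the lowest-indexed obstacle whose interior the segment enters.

BLOCKED by obstacle 3

Obstacle 1 [(14,2) (22,2) (14,9)]:
  edge (14,2)–(22,2): clear
  edge (22,2)–(14,9): clear
  edge (14,9)–(14,2): clear
  midpoint (13,33/2) outside
  → clear
Obstacle 2 [(4,11) (5,0) (10,8)]:
  edge (4,11)–(5,0): clear
  edge (5,0)–(10,8): clear
  edge (10,8)–(4,11): clear
  midpoint (13,33/2) outside
  → clear
Obstacle 3 [(0,13) (7,13) (9,18) (9,20) (3,23)]:
  edge (0,13)–(7,13): clear
  edge (7,13)–(9,18): clear
  edge (9,18)–(9,20): crosses AB
  edge (9,20)–(3,23): crosses AB
  edge (3,23)–(0,13): clear
  → BLOCKED
Obstacle 4 [(14,19) (24,13) (24,24)]:
  edge (14,19)–(24,13): clear
  edge (24,13)–(24,24): clear
  edge (24,24)–(14,19): clear
  midpoint (13,33/2) outside
  → clear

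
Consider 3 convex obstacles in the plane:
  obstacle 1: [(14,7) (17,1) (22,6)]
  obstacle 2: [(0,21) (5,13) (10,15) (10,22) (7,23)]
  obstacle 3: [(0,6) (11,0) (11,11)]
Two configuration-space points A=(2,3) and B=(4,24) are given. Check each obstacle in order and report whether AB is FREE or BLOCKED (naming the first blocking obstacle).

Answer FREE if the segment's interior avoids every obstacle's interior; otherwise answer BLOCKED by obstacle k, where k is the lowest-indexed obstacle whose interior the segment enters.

Obstacle 1 [(14,7) (17,1) (22,6)]:
  edge (14,7)–(17,1): clear
  edge (17,1)–(22,6): clear
  edge (22,6)–(14,7): clear
  midpoint (3,27/2) outside
  → clear
Obstacle 2 [(0,21) (5,13) (10,15) (10,22) (7,23)]:
  edge (0,21)–(5,13): crosses AB
  edge (5,13)–(10,15): clear
  edge (10,15)–(10,22): clear
  edge (10,22)–(7,23): clear
  edge (7,23)–(0,21): crosses AB
  → BLOCKED
Obstacle 3 [(0,6) (11,0) (11,11)]:
  edge (0,6)–(11,0): crosses AB
  edge (11,0)–(11,11): clear
  edge (11,11)–(0,6): crosses AB
  → BLOCKED

BLOCKED by obstacle 2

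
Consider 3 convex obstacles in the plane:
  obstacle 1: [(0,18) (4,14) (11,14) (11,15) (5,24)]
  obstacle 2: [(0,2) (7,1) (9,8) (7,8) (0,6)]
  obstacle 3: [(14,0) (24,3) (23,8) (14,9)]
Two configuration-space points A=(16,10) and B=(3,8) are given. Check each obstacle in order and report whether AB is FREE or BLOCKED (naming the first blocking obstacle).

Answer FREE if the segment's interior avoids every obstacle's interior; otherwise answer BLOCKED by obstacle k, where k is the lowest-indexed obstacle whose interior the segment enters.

Obstacle 1 [(0,18) (4,14) (11,14) (11,15) (5,24)]:
  edge (0,18)–(4,14): clear
  edge (4,14)–(11,14): clear
  edge (11,14)–(11,15): clear
  edge (11,15)–(5,24): clear
  edge (5,24)–(0,18): clear
  midpoint (19/2,9) outside
  → clear
Obstacle 2 [(0,2) (7,1) (9,8) (7,8) (0,6)]:
  edge (0,2)–(7,1): clear
  edge (7,1)–(9,8): clear
  edge (9,8)–(7,8): clear
  edge (7,8)–(0,6): clear
  edge (0,6)–(0,2): clear
  midpoint (19/2,9) outside
  → clear
Obstacle 3 [(14,0) (24,3) (23,8) (14,9)]:
  edge (14,0)–(24,3): clear
  edge (24,3)–(23,8): clear
  edge (23,8)–(14,9): clear
  edge (14,9)–(14,0): clear
  midpoint (19/2,9) outside
  → clear

FREE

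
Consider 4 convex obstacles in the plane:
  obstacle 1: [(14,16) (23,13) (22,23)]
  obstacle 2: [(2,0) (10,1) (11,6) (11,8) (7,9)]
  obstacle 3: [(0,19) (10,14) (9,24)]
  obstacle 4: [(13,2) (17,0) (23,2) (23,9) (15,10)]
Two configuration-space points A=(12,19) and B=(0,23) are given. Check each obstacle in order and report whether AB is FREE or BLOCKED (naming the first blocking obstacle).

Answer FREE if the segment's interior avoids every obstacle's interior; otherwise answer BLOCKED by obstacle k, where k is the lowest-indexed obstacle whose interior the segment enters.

Obstacle 1 [(14,16) (23,13) (22,23)]:
  edge (14,16)–(23,13): clear
  edge (23,13)–(22,23): clear
  edge (22,23)–(14,16): clear
  midpoint (6,21) outside
  → clear
Obstacle 2 [(2,0) (10,1) (11,6) (11,8) (7,9)]:
  edge (2,0)–(10,1): clear
  edge (10,1)–(11,6): clear
  edge (11,6)–(11,8): clear
  edge (11,8)–(7,9): clear
  edge (7,9)–(2,0): clear
  midpoint (6,21) outside
  → clear
Obstacle 3 [(0,19) (10,14) (9,24)]:
  edge (0,19)–(10,14): clear
  edge (10,14)–(9,24): crosses AB
  edge (9,24)–(0,19): crosses AB
  → BLOCKED
Obstacle 4 [(13,2) (17,0) (23,2) (23,9) (15,10)]:
  edge (13,2)–(17,0): clear
  edge (17,0)–(23,2): clear
  edge (23,2)–(23,9): clear
  edge (23,9)–(15,10): clear
  edge (15,10)–(13,2): clear
  midpoint (6,21) outside
  → clear

BLOCKED by obstacle 3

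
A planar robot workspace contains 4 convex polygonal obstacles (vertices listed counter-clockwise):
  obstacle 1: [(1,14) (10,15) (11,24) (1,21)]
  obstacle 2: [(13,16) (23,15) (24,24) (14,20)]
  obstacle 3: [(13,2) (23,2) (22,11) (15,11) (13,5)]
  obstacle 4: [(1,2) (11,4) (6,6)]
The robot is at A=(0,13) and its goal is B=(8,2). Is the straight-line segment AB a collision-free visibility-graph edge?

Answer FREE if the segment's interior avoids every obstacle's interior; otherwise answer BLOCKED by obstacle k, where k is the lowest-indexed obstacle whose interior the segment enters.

BLOCKED by obstacle 4

Obstacle 1 [(1,14) (10,15) (11,24) (1,21)]:
  edge (1,14)–(10,15): clear
  edge (10,15)–(11,24): clear
  edge (11,24)–(1,21): clear
  edge (1,21)–(1,14): clear
  midpoint (4,15/2) outside
  → clear
Obstacle 2 [(13,16) (23,15) (24,24) (14,20)]:
  edge (13,16)–(23,15): clear
  edge (23,15)–(24,24): clear
  edge (24,24)–(14,20): clear
  edge (14,20)–(13,16): clear
  midpoint (4,15/2) outside
  → clear
Obstacle 3 [(13,2) (23,2) (22,11) (15,11) (13,5)]:
  edge (13,2)–(23,2): clear
  edge (23,2)–(22,11): clear
  edge (22,11)–(15,11): clear
  edge (15,11)–(13,5): clear
  edge (13,5)–(13,2): clear
  midpoint (4,15/2) outside
  → clear
Obstacle 4 [(1,2) (11,4) (6,6)]:
  edge (1,2)–(11,4): crosses AB
  edge (11,4)–(6,6): clear
  edge (6,6)–(1,2): crosses AB
  → BLOCKED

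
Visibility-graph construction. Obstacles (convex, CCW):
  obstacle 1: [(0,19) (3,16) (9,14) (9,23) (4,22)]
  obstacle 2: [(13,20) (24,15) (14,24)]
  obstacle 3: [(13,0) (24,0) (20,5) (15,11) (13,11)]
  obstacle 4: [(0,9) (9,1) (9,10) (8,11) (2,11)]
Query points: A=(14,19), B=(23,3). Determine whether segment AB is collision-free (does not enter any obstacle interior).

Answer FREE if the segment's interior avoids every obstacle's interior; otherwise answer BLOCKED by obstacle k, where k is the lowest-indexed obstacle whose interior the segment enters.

FREE

Obstacle 1 [(0,19) (3,16) (9,14) (9,23) (4,22)]:
  edge (0,19)–(3,16): clear
  edge (3,16)–(9,14): clear
  edge (9,14)–(9,23): clear
  edge (9,23)–(4,22): clear
  edge (4,22)–(0,19): clear
  midpoint (37/2,11) outside
  → clear
Obstacle 2 [(13,20) (24,15) (14,24)]:
  edge (13,20)–(24,15): clear
  edge (24,15)–(14,24): clear
  edge (14,24)–(13,20): clear
  midpoint (37/2,11) outside
  → clear
Obstacle 3 [(13,0) (24,0) (20,5) (15,11) (13,11)]:
  edge (13,0)–(24,0): clear
  edge (24,0)–(20,5): clear
  edge (20,5)–(15,11): clear
  edge (15,11)–(13,11): clear
  edge (13,11)–(13,0): clear
  midpoint (37/2,11) outside
  → clear
Obstacle 4 [(0,9) (9,1) (9,10) (8,11) (2,11)]:
  edge (0,9)–(9,1): clear
  edge (9,1)–(9,10): clear
  edge (9,10)–(8,11): clear
  edge (8,11)–(2,11): clear
  edge (2,11)–(0,9): clear
  midpoint (37/2,11) outside
  → clear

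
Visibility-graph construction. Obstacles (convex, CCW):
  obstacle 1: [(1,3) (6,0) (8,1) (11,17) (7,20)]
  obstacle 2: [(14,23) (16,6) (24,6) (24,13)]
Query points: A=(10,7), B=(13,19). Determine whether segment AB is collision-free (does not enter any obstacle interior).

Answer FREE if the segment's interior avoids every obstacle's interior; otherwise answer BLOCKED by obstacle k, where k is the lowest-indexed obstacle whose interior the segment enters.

Obstacle 1 [(1,3) (6,0) (8,1) (11,17) (7,20)]:
  edge (1,3)–(6,0): clear
  edge (6,0)–(8,1): clear
  edge (8,1)–(11,17): clear
  edge (11,17)–(7,20): clear
  edge (7,20)–(1,3): clear
  midpoint (23/2,13) outside
  → clear
Obstacle 2 [(14,23) (16,6) (24,6) (24,13)]:
  edge (14,23)–(16,6): clear
  edge (16,6)–(24,6): clear
  edge (24,6)–(24,13): clear
  edge (24,13)–(14,23): clear
  midpoint (23/2,13) outside
  → clear

FREE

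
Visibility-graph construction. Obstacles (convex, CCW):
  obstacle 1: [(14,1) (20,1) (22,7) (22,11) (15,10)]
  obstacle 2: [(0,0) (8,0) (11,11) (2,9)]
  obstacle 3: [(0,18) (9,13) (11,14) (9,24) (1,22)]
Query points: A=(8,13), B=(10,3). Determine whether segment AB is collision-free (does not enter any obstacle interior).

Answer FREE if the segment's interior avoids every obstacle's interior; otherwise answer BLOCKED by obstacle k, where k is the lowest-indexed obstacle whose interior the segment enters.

Obstacle 1 [(14,1) (20,1) (22,7) (22,11) (15,10)]:
  edge (14,1)–(20,1): clear
  edge (20,1)–(22,7): clear
  edge (22,7)–(22,11): clear
  edge (22,11)–(15,10): clear
  edge (15,10)–(14,1): clear
  midpoint (9,8) outside
  → clear
Obstacle 2 [(0,0) (8,0) (11,11) (2,9)]:
  edge (0,0)–(8,0): clear
  edge (8,0)–(11,11): crosses AB
  edge (11,11)–(2,9): crosses AB
  edge (2,9)–(0,0): clear
  → BLOCKED
Obstacle 3 [(0,18) (9,13) (11,14) (9,24) (1,22)]:
  edge (0,18)–(9,13): clear
  edge (9,13)–(11,14): clear
  edge (11,14)–(9,24): clear
  edge (9,24)–(1,22): clear
  edge (1,22)–(0,18): clear
  midpoint (9,8) outside
  → clear

BLOCKED by obstacle 2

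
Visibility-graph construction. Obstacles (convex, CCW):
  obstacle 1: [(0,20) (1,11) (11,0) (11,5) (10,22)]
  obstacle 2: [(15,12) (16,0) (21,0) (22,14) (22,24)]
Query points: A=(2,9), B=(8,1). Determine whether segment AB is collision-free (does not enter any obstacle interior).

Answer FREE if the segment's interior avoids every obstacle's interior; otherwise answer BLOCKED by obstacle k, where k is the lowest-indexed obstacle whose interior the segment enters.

FREE

Obstacle 1 [(0,20) (1,11) (11,0) (11,5) (10,22)]:
  edge (0,20)–(1,11): clear
  edge (1,11)–(11,0): clear
  edge (11,0)–(11,5): clear
  edge (11,5)–(10,22): clear
  edge (10,22)–(0,20): clear
  midpoint (5,5) outside
  → clear
Obstacle 2 [(15,12) (16,0) (21,0) (22,14) (22,24)]:
  edge (15,12)–(16,0): clear
  edge (16,0)–(21,0): clear
  edge (21,0)–(22,14): clear
  edge (22,14)–(22,24): clear
  edge (22,24)–(15,12): clear
  midpoint (5,5) outside
  → clear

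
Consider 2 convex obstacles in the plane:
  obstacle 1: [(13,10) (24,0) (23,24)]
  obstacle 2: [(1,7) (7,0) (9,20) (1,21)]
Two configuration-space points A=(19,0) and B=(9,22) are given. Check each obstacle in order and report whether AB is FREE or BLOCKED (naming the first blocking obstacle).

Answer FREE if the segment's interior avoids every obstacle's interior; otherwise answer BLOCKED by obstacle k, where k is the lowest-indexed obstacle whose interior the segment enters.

BLOCKED by obstacle 1

Obstacle 1 [(13,10) (24,0) (23,24)]:
  edge (13,10)–(24,0): crosses AB
  edge (24,0)–(23,24): clear
  edge (23,24)–(13,10): crosses AB
  → BLOCKED
Obstacle 2 [(1,7) (7,0) (9,20) (1,21)]:
  edge (1,7)–(7,0): clear
  edge (7,0)–(9,20): clear
  edge (9,20)–(1,21): clear
  edge (1,21)–(1,7): clear
  midpoint (14,11) outside
  → clear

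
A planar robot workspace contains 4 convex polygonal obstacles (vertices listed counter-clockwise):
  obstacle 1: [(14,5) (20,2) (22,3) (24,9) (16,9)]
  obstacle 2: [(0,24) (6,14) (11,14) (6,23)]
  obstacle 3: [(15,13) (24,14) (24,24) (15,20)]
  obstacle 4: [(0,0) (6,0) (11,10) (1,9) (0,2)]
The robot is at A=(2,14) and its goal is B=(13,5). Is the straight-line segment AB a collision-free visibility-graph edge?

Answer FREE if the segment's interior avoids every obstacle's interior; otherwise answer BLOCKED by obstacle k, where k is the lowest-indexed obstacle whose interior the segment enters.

Obstacle 1 [(14,5) (20,2) (22,3) (24,9) (16,9)]:
  edge (14,5)–(20,2): clear
  edge (20,2)–(22,3): clear
  edge (22,3)–(24,9): clear
  edge (24,9)–(16,9): clear
  edge (16,9)–(14,5): clear
  midpoint (15/2,19/2) outside
  → clear
Obstacle 2 [(0,24) (6,14) (11,14) (6,23)]:
  edge (0,24)–(6,14): clear
  edge (6,14)–(11,14): clear
  edge (11,14)–(6,23): clear
  edge (6,23)–(0,24): clear
  midpoint (15/2,19/2) outside
  → clear
Obstacle 3 [(15,13) (24,14) (24,24) (15,20)]:
  edge (15,13)–(24,14): clear
  edge (24,14)–(24,24): clear
  edge (24,24)–(15,20): clear
  edge (15,20)–(15,13): clear
  midpoint (15/2,19/2) outside
  → clear
Obstacle 4 [(0,0) (6,0) (11,10) (1,9) (0,2)]:
  edge (0,0)–(6,0): clear
  edge (6,0)–(11,10): crosses AB
  edge (11,10)–(1,9): crosses AB
  edge (1,9)–(0,2): clear
  edge (0,2)–(0,0): clear
  → BLOCKED

BLOCKED by obstacle 4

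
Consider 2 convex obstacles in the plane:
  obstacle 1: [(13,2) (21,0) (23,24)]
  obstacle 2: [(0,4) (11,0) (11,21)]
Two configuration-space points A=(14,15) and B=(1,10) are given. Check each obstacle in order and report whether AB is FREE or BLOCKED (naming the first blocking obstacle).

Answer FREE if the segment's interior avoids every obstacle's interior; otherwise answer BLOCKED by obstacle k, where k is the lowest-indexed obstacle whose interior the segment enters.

BLOCKED by obstacle 2

Obstacle 1 [(13,2) (21,0) (23,24)]:
  edge (13,2)–(21,0): clear
  edge (21,0)–(23,24): clear
  edge (23,24)–(13,2): clear
  midpoint (15/2,25/2) outside
  → clear
Obstacle 2 [(0,4) (11,0) (11,21)]:
  edge (0,4)–(11,0): clear
  edge (11,0)–(11,21): crosses AB
  edge (11,21)–(0,4): crosses AB
  → BLOCKED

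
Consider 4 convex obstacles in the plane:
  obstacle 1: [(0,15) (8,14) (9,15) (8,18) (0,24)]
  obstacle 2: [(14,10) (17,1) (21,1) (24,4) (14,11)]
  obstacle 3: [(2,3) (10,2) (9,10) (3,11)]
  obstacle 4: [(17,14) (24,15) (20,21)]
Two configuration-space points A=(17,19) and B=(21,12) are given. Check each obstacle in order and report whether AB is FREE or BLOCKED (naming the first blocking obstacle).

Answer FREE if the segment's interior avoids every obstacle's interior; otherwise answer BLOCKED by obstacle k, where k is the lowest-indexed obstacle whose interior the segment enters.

Obstacle 1 [(0,15) (8,14) (9,15) (8,18) (0,24)]:
  edge (0,15)–(8,14): clear
  edge (8,14)–(9,15): clear
  edge (9,15)–(8,18): clear
  edge (8,18)–(0,24): clear
  edge (0,24)–(0,15): clear
  midpoint (19,31/2) outside
  → clear
Obstacle 2 [(14,10) (17,1) (21,1) (24,4) (14,11)]:
  edge (14,10)–(17,1): clear
  edge (17,1)–(21,1): clear
  edge (21,1)–(24,4): clear
  edge (24,4)–(14,11): clear
  edge (14,11)–(14,10): clear
  midpoint (19,31/2) outside
  → clear
Obstacle 3 [(2,3) (10,2) (9,10) (3,11)]:
  edge (2,3)–(10,2): clear
  edge (10,2)–(9,10): clear
  edge (9,10)–(3,11): clear
  edge (3,11)–(2,3): clear
  midpoint (19,31/2) outside
  → clear
Obstacle 4 [(17,14) (24,15) (20,21)]:
  edge (17,14)–(24,15): crosses AB
  edge (24,15)–(20,21): clear
  edge (20,21)–(17,14): crosses AB
  → BLOCKED

BLOCKED by obstacle 4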